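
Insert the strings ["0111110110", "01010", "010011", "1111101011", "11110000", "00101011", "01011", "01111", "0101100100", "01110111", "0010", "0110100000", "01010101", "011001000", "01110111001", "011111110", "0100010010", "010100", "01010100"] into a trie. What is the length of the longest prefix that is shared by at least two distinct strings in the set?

The deepest shared node is where two words last agree before diverging.
e.g. "01110111" and "01110111001" share the prefix "01110111" of length 8; no pair shares a longer one.
Longest shared-prefix length: 8

8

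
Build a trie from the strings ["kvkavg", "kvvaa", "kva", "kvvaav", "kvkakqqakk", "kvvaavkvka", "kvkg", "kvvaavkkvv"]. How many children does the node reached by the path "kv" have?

Follow the path "kv" to its node, then look at its outgoing edges.
Characters that immediately follow "kv" among the stored strings: {a, k, v}.
That node has 3 child edges.

3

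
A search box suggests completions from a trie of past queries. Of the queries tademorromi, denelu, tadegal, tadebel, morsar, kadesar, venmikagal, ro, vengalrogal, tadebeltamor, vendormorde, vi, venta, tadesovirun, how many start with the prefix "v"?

Traverse to the node for "v", then collect every word in that subtree.
Matches: "vendormorde", "vengalrogal", "venmikagal", "venta", "vi"
Count: 5

5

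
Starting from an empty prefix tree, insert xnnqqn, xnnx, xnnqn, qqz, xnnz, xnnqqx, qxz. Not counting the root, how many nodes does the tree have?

15

Insert word by word; a character creates a node only if that edge doesn't already exist:
  "xnnqqn" → 6 new (x, n, n, q, q, n)
  "xnnx" → prefix "xnn" already present; 1 new (x)
  "xnnqn" → prefix "xnnq" already present; 1 new (n)
  "qqz" → 3 new (q, q, z)
  "xnnz" → prefix "xnn" already present; 1 new (z)
  "xnnqqx" → prefix "xnnqq" already present; 1 new (x)
  "qxz" → prefix "q" already present; 2 new (x, z)
Total nodes = 6 + 1 + 1 + 3 + 1 + 1 + 2 = 15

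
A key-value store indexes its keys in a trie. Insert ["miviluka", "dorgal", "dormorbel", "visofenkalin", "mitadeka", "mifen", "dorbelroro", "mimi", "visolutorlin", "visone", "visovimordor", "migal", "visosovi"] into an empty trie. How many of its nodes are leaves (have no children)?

Leaves are exactly the stored words that no other stored word extends.
Those words: "dorbelroro", "dorgal", "dormorbel", "mifen", "migal", "mimi", "mitadeka", "miviluka", "visofenkalin", "visolutorlin", "visone", "visosovi", "visovimordor"
Leaf count: 13

13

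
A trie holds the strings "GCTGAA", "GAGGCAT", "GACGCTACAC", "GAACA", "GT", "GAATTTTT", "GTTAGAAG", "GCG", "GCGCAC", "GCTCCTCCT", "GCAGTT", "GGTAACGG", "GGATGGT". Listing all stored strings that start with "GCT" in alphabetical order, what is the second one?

DFS of the "GCT" subtree visits, in order: "GCTCCTCCT", "GCTGAA"
The 2nd is GCTGAA.

GCTGAA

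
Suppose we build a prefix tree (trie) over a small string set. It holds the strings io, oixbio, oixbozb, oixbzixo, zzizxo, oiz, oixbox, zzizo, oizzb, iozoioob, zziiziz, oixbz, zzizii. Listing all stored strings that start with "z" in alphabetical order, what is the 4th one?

zzizxo

Words with prefix "z", in lexicographic order: "zziiziz", "zzizii", "zzizo", "zzizxo"
Position 4: zzizxo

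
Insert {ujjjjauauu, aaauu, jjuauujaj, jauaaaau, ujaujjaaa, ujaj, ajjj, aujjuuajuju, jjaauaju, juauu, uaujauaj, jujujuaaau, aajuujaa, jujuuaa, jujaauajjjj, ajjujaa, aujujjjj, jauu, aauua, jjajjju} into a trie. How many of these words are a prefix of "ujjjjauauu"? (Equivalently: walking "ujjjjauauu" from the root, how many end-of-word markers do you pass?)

1

Walk "ujjjjauauu" from the root; an end-of-word marker is hit whenever a stored word is a prefix of "ujjjjauauu".
Prefixes of the query that are stored words: "ujjjjauauu"
Count: 1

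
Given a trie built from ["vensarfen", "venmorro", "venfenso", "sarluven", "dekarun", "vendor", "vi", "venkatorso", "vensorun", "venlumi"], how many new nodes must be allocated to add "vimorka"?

"vi" is already a path in the trie; the remaining "morka" must be added.
So 7 − 2 = 5 new nodes.

5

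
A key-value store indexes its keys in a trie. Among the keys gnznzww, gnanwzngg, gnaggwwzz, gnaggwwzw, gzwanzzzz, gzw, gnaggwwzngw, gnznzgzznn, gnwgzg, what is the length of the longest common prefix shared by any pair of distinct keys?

Look for the deepest trie node that still has at least two words in its subtree.
e.g. "gnaggwwzngw" and "gnaggwwzw" share the prefix "gnaggwwz" of length 8; no pair shares a longer one.
Longest shared-prefix length: 8

8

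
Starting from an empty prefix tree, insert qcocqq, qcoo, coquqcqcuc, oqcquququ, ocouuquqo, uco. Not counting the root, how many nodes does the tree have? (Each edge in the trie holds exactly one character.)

37

Count nodes per top-level branch (shared prefixes stored once):
  'c'-branch (coquqcqcuc): 10 nodes
  'o'-branch (ocouuquqo, oqcquququ): 17 nodes
  'q'-branch (qcocqq, qcoo): 7 nodes
  'u'-branch (uco): 3 nodes
Sum: 37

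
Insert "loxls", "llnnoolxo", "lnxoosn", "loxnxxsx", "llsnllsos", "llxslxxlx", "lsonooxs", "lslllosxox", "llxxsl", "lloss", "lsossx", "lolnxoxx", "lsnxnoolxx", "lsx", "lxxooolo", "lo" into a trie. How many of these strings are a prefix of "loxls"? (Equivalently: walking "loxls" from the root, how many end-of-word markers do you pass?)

2

Traverse "loxls" character by character; count nodes along the way that are marked as word ends.
Prefixes of the query that are stored words: "lo", "loxls"
Count: 2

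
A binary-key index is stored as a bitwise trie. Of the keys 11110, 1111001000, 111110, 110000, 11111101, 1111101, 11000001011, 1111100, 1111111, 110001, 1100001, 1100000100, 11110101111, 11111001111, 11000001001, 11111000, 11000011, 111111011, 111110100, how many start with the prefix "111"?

12

Filter for entries beginning with "111":
Words under "111": 11110, 1111001000, 11110101111, 111110, 1111100, 11111000, 11111001111, 1111101, 111110100, 11111101, 111111011, 1111111
Count: 12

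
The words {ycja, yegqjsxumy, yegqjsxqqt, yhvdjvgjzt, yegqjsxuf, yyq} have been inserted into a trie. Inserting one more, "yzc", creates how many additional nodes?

The longest prefix of "yzc" already in the trie is "y" (length 1).
So 3 − 1 = 2 new nodes.

2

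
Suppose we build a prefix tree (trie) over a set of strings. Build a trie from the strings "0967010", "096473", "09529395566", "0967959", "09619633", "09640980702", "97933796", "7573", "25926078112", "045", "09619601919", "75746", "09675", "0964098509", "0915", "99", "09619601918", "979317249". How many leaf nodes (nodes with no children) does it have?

Leaves are exactly the stored words that no other stored word extends.
Those words: "045", "0915", "09529395566", "09619601918", "09619601919", "09619633", "09640980702", "0964098509", "096473", "0967010", "09675", "0967959", "25926078112", "7573", "75746", "979317249", "97933796", "99"
Leaf count: 18

18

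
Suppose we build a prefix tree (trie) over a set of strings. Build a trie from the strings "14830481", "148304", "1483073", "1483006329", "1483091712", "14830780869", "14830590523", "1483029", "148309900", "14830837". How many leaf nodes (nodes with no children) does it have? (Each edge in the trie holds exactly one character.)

9

A leaf is a node with no children — equivalently, the end of a word that is not a proper prefix of any other stored word.
Those words: "1483006329", "1483029", "14830481", "14830590523", "1483073", "14830780869", "14830837", "1483091712", "148309900"
Leaf count: 9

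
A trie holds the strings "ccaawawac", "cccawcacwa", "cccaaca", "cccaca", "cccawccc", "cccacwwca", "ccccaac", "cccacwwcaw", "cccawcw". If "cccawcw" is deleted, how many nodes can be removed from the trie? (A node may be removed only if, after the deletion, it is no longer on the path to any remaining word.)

A node on "cccawcw"'s path can go only if nothing else ends at it or branches off below it.
The suffix "w" (1 node) is used only by "cccawcw"; the node for "cccawc" still has the child "a", so pruning stops there.
Nodes removed: 1

1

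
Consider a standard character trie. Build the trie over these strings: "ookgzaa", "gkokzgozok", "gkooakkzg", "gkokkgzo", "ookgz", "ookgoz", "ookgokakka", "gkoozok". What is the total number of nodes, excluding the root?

37

Trie structure (* marks end of a word):
(root)
├─ g
│  └─ k
│     └─ o
│        ├─ k
│        │  ├─ k
│        │  │  └─ g
│        │  │     └─ z
│        │  │        └─ o *
│        │  └─ z
│        │     └─ g
│        │        └─ o
│        │           └─ z
│        │              └─ o
│        │                 └─ k *
│        └─ o
│           ├─ a
│           │  └─ k
│           │     └─ k
│           │        └─ z
│           │           └─ g *
│           └─ z
│              └─ o
│                 └─ k *
└─ o
   └─ o
      └─ k
         └─ g
            ├─ o
            │  ├─ k
            │  │  └─ a
            │  │     └─ k
            │  │        └─ k
            │  │           └─ a *
            │  └─ z *
            └─ z *
               └─ a
                  └─ a *
Counting every labelled node above: 37.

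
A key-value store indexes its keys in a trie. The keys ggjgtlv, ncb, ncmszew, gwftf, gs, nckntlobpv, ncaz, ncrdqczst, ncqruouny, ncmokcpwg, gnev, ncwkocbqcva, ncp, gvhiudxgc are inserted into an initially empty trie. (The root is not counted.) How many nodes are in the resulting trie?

71

Trace insertions, counting only characters that open a new branch:
  "ggjgtlv" → 7 new (g, g, j, g, t, l, v)
  "ncb" → 3 new (n, c, b)
  "ncmszew" → prefix "nc" already present; 5 new (m, s, z, e, w)
  "gwftf" → prefix "g" already present; 4 new (w, f, t, f)
  "gs" → prefix "g" already present; 1 new (s)
  "nckntlobpv" → prefix "nc" already present; 8 new (k, n, t, l, o, b, p, v)
  "ncaz" → prefix "nc" already present; 2 new (a, z)
  "ncrdqczst" → prefix "nc" already present; 7 new (r, d, q, c, z, s, t)
  "ncqruouny" → prefix "nc" already present; 7 new (q, r, u, o, u, n, y)
  "ncmokcpwg" → prefix "ncm" already present; 6 new (o, k, c, p, w, g)
  "gnev" → prefix "g" already present; 3 new (n, e, v)
  "ncwkocbqcva" → prefix "nc" already present; 9 new (w, k, o, c, b, q, c, v, a)
  "ncp" → prefix "nc" already present; 1 new (p)
  "gvhiudxgc" → prefix "g" already present; 8 new (v, h, i, u, d, x, g, c)
Total nodes = 7 + 3 + 5 + 4 + 1 + 8 + 2 + 7 + 7 + 6 + 3 + 9 + 1 + 8 = 71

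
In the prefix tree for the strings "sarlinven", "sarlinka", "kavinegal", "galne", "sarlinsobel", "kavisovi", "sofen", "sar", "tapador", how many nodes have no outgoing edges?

A leaf is a node with no children — equivalently, the end of a word that is not a proper prefix of any other stored word.
Those words: "galne", "kavinegal", "kavisovi", "sarlinka", "sarlinsobel", "sarlinven", "sofen", "tapador"
Leaf count: 8

8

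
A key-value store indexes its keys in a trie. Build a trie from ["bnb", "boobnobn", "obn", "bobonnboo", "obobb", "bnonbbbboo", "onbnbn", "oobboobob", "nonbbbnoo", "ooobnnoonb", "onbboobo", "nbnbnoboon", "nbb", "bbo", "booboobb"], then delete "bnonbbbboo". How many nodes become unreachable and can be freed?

8

Walk "bnonbbbboo" from the leaf back toward the root, removing each node that no remaining word uses.
The suffix "onbbbboo" (8 nodes) is used only by "bnonbbbboo"; the node for "bn" still has the child "b", so pruning stops there.
Nodes removed: 8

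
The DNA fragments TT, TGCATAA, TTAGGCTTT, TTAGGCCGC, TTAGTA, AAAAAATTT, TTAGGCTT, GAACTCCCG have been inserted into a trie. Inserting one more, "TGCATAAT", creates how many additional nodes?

Walking "TGCATAAT" from the root, the first 7 characters ("TGCATAA") follow existing edges; "T" is the first miss.
So 8 − 7 = 1 new nodes.

1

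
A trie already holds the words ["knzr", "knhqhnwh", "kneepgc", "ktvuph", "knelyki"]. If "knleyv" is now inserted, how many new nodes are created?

4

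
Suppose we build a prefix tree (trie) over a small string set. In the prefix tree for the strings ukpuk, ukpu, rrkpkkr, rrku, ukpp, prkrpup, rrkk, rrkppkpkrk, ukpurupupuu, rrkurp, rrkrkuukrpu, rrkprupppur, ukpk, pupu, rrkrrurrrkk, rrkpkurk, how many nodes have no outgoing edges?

Leaves are exactly the stored words that no other stored word extends.
Those words: "prkrpup", "pupu", "rrkk", "rrkpkkr", "rrkpkurk", "rrkppkpkrk", "rrkprupppur", "rrkrkuukrpu", "rrkrrurrrkk", "rrkurp", "ukpk", "ukpp", "ukpuk", "ukpurupupuu"
Leaf count: 14

14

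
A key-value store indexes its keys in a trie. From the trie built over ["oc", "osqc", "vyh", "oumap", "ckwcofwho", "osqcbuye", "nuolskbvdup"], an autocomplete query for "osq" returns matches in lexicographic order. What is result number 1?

osqc

DFS of the "osq" subtree visits, in order: "osqc", "osqcbuye"
Position 1: osqc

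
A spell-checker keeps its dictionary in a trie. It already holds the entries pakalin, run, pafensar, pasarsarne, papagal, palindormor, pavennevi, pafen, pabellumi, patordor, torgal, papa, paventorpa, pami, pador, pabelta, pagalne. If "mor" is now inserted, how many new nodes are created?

3

"mor" shares no prefix with any stored word, so all 3 characters open new nodes.
3 − 0 = 3 new nodes.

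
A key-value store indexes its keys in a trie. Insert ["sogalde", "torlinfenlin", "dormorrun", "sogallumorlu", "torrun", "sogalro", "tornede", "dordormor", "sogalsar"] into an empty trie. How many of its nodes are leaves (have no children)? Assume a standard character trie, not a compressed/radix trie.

Leaves are exactly the stored words that no other stored word extends.
Those words: "dordormor", "dormorrun", "sogalde", "sogallumorlu", "sogalro", "sogalsar", "torlinfenlin", "tornede", "torrun"
Leaf count: 9

9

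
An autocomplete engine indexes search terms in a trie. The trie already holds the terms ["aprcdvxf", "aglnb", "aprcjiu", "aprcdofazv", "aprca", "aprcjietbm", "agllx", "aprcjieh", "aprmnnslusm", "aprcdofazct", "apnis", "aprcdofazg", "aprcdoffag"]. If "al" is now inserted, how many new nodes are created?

1

Walking "al" from the root, the first 1 characters ("a") follow existing edges; "l" is the first miss.
New nodes needed: |"al"| − 1 = 2 − 1 = 1.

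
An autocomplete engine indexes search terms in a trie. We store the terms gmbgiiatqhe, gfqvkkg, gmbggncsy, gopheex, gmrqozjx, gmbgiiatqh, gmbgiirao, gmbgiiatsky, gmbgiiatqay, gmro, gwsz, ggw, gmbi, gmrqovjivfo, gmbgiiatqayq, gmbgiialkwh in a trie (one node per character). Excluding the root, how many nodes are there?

60

Trace insertions, counting only characters that open a new branch:
  "gmbgiiatqhe" → 11 new (g, m, b, g, i, i, a, t, q, h, e)
  "gfqvkkg" → prefix "g" already present; 6 new (f, q, v, k, k, g)
  "gmbggncsy" → prefix "gmbg" already present; 5 new (g, n, c, s, y)
  "gopheex" → prefix "g" already present; 6 new (o, p, h, e, e, x)
  "gmrqozjx" → prefix "gm" already present; 6 new (r, q, o, z, j, x)
  "gmbgiiatqh" → prefix "gmbgiiatqh" already present; 0 new (none)
  "gmbgiirao" → prefix "gmbgii" already present; 3 new (r, a, o)
  "gmbgiiatsky" → prefix "gmbgiiat" already present; 3 new (s, k, y)
  "gmbgiiatqay" → prefix "gmbgiiatq" already present; 2 new (a, y)
  "gmro" → prefix "gmr" already present; 1 new (o)
  "gwsz" → prefix "g" already present; 3 new (w, s, z)
  "ggw" → prefix "g" already present; 2 new (g, w)
  "gmbi" → prefix "gmb" already present; 1 new (i)
  "gmrqovjivfo" → prefix "gmrqo" already present; 6 new (v, j, i, v, f, o)
  "gmbgiiatqayq" → prefix "gmbgiiatqay" already present; 1 new (q)
  "gmbgiialkwh" → prefix "gmbgiia" already present; 4 new (l, k, w, h)
Total nodes = 11 + 6 + 5 + 6 + 6 + 0 + 3 + 3 + 2 + 1 + 3 + 2 + 1 + 6 + 1 + 4 = 60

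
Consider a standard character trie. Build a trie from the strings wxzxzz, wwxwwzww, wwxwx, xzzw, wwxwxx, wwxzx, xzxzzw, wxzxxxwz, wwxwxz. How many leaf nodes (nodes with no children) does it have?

8

A leaf is a node with no children — equivalently, the end of a word that is not a proper prefix of any other stored word.
Those words: "wwxwwzww", "wwxwxx", "wwxwxz", "wwxzx", "wxzxxxwz", "wxzxzz", "xzxzzw", "xzzw"
Leaf count: 8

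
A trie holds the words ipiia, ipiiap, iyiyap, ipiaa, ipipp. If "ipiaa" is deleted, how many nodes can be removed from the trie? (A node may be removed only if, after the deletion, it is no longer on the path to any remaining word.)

A node on "ipiaa"'s path can go only if nothing else ends at it or branches off below it.
The suffix "aa" (2 nodes) is used only by "ipiaa"; the node for "ipi" still has the child "i", so pruning stops there.
Nodes removed: 2

2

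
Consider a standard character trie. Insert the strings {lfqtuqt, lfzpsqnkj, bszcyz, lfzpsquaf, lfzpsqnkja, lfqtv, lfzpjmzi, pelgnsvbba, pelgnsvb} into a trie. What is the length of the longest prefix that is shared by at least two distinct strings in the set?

Look for the deepest trie node that still has at least two words in its subtree.
e.g. "lfzpsqnkj" and "lfzpsqnkja" share the prefix "lfzpsqnkj" of length 9; no pair shares a longer one.
Longest shared-prefix length: 9

9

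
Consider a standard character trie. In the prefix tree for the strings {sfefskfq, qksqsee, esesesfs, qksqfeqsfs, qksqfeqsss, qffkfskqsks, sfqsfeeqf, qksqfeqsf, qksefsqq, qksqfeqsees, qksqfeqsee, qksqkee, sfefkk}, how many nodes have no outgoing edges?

11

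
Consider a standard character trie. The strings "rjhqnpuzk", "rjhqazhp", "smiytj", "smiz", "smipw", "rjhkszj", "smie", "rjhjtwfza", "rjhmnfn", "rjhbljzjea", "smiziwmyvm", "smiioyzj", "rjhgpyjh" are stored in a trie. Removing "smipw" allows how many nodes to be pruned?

A node on "smipw"'s path can go only if nothing else ends at it or branches off below it.
The suffix "pw" (2 nodes) is used only by "smipw"; the node for "smi" still has the child "y", so pruning stops there.
Nodes removed: 2

2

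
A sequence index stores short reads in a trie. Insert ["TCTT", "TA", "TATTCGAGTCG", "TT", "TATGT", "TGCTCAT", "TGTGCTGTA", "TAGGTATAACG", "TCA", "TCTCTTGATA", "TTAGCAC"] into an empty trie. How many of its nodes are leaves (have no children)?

9

A leaf is a node with no children — equivalently, the end of a word that is not a proper prefix of any other stored word.
Those words: "TAGGTATAACG", "TATGT", "TATTCGAGTCG", "TCA", "TCTCTTGATA", "TCTT", "TGCTCAT", "TGTGCTGTA", "TTAGCAC"
Leaf count: 9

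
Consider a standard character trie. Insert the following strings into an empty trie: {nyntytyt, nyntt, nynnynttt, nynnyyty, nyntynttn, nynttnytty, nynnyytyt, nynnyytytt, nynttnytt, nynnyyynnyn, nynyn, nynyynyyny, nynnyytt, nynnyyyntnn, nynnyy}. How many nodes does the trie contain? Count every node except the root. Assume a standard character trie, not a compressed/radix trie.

46

Insert word by word; a character creates a node only if that edge doesn't already exist:
  "nyntytyt" → 8 new (n, y, n, t, y, t, y, t)
  "nyntt" → prefix "nynt" already present; 1 new (t)
  "nynnynttt" → prefix "nyn" already present; 6 new (n, y, n, t, t, t)
  "nynnyyty" → prefix "nynny" already present; 3 new (y, t, y)
  "nyntynttn" → prefix "nynty" already present; 4 new (n, t, t, n)
  "nynttnytty" → prefix "nyntt" already present; 5 new (n, y, t, t, y)
  "nynnyytyt" → prefix "nynnyyty" already present; 1 new (t)
  "nynnyytytt" → prefix "nynnyytyt" already present; 1 new (t)
  "nynttnytt" → prefix "nynttnytt" already present; 0 new (none)
  "nynnyyynnyn" → prefix "nynnyy" already present; 5 new (y, n, n, y, n)
  "nynyn" → prefix "nyn" already present; 2 new (y, n)
  "nynyynyyny" → prefix "nyny" already present; 6 new (y, n, y, y, n, y)
  "nynnyytt" → prefix "nynnyyt" already present; 1 new (t)
  "nynnyyyntnn" → prefix "nynnyyyn" already present; 3 new (t, n, n)
  "nynnyy" → prefix "nynnyy" already present; 0 new (none)
Total nodes = 8 + 1 + 6 + 3 + 4 + 5 + 1 + 1 + 0 + 5 + 2 + 6 + 1 + 3 + 0 = 46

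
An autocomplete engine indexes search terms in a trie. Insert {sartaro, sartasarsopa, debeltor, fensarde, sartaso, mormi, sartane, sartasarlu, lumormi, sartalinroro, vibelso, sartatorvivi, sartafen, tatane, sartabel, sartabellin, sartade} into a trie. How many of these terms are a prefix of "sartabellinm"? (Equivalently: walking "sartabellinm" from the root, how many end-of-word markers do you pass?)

Check each prefix of "sartabellinm" against the stored set — each match is an end-marker on the path.
Prefixes of the query that are stored words: "sartabel", "sartabellin"
Count: 2

2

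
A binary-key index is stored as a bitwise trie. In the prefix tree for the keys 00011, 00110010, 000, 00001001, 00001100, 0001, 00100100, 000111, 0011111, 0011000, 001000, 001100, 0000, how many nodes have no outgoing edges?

8

A leaf is a node with no children — equivalently, the end of a word that is not a proper prefix of any other stored word.
Those words: "00001001", "00001100", "000111", "001000", "00100100", "0011000", "00110010", "0011111"
Leaf count: 8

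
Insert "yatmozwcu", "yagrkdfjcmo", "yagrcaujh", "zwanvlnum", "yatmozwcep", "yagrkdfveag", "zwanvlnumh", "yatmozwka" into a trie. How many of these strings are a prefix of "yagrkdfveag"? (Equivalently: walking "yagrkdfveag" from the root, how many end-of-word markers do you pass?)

Traverse "yagrkdfveag" character by character; count nodes along the way that are marked as word ends.
Prefixes of the query that are stored words: "yagrkdfveag"
Count: 1

1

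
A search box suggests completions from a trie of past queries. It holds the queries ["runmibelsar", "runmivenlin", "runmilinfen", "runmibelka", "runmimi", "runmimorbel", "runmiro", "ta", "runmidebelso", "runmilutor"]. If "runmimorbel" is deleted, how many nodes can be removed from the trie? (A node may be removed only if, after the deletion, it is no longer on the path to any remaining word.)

Walk "runmimorbel" from the leaf back toward the root, removing each node that no remaining word uses.
The suffix "orbel" (5 nodes) is used only by "runmimorbel"; the node for "runmim" still has the child "i", so pruning stops there.
Nodes removed: 5

5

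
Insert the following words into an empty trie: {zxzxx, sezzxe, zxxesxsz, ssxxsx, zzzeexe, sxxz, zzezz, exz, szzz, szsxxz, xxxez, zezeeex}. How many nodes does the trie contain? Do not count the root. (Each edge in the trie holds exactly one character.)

Count nodes per top-level branch (shared prefixes stored once):
  'e'-branch (exz): 3 nodes
  's'-branch (sezzxe, ssxxsx, sxxz, szsxxz, szzz): 21 nodes
  'x'-branch (xxxez): 5 nodes
  'z'-branch (zezeeex, zxxesxsz, zxzxx, zzezz, zzzeexe): 26 nodes
Sum: 55

55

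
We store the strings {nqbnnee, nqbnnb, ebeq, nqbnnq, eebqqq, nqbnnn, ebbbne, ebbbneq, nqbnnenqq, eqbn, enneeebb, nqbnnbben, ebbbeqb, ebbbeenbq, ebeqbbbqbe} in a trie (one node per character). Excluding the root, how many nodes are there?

53

For each word, the new-node count is its length minus the longest prefix already in the trie:
  "nqbnnee" → 7 new (n, q, b, n, n, e, e)
  "nqbnnb" → prefix "nqbnn" already present; 1 new (b)
  "ebeq" → 4 new (e, b, e, q)
  "nqbnnq" → prefix "nqbnn" already present; 1 new (q)
  "eebqqq" → prefix "e" already present; 5 new (e, b, q, q, q)
  "nqbnnn" → prefix "nqbnn" already present; 1 new (n)
  "ebbbne" → prefix "eb" already present; 4 new (b, b, n, e)
  "ebbbneq" → prefix "ebbbne" already present; 1 new (q)
  "nqbnnenqq" → prefix "nqbnne" already present; 3 new (n, q, q)
  "eqbn" → prefix "e" already present; 3 new (q, b, n)
  "enneeebb" → prefix "e" already present; 7 new (n, n, e, e, e, b, b)
  "nqbnnbben" → prefix "nqbnnb" already present; 3 new (b, e, n)
  "ebbbeqb" → prefix "ebbb" already present; 3 new (e, q, b)
  "ebbbeenbq" → prefix "ebbbe" already present; 4 new (e, n, b, q)
  "ebeqbbbqbe" → prefix "ebeq" already present; 6 new (b, b, b, q, b, e)
Total nodes = 7 + 1 + 4 + 1 + 5 + 1 + 4 + 1 + 3 + 3 + 7 + 3 + 3 + 4 + 6 = 53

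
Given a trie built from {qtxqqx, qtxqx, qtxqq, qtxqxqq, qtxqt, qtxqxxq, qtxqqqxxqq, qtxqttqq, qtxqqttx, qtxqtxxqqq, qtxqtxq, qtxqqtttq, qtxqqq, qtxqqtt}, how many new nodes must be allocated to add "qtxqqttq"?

1

The longest prefix of "qtxqqttq" already in the trie is "qtxqqtt" (length 7).
So 8 − 7 = 1 new nodes.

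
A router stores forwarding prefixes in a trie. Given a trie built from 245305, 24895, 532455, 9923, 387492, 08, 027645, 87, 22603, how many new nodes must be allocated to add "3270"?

"3" is already a path in the trie; the remaining "270" must be added.
So 4 − 1 = 3 new nodes.

3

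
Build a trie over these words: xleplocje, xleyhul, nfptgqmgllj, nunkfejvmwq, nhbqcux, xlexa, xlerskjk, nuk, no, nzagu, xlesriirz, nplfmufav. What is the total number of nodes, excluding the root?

67

For each word, the new-node count is its length minus the longest prefix already in the trie:
  "xleplocje" → 9 new (x, l, e, p, l, o, c, j, e)
  "xleyhul" → prefix "xle" already present; 4 new (y, h, u, l)
  "nfptgqmgllj" → 11 new (n, f, p, t, g, q, m, g, l, l, j)
  "nunkfejvmwq" → prefix "n" already present; 10 new (u, n, k, f, e, j, v, m, w, q)
  "nhbqcux" → prefix "n" already present; 6 new (h, b, q, c, u, x)
  "xlexa" → prefix "xle" already present; 2 new (x, a)
  "xlerskjk" → prefix "xle" already present; 5 new (r, s, k, j, k)
  "nuk" → prefix "nu" already present; 1 new (k)
  "no" → prefix "n" already present; 1 new (o)
  "nzagu" → prefix "n" already present; 4 new (z, a, g, u)
  "xlesriirz" → prefix "xle" already present; 6 new (s, r, i, i, r, z)
  "nplfmufav" → prefix "n" already present; 8 new (p, l, f, m, u, f, a, v)
Total nodes = 9 + 4 + 11 + 10 + 6 + 2 + 5 + 1 + 1 + 4 + 6 + 8 = 67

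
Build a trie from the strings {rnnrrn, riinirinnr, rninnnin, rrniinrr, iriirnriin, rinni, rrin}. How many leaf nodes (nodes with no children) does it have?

A leaf is a node with no children — equivalently, the end of a word that is not a proper prefix of any other stored word.
Those words: "iriirnriin", "riinirinnr", "rinni", "rninnnin", "rnnrrn", "rrin", "rrniinrr"
Leaf count: 7

7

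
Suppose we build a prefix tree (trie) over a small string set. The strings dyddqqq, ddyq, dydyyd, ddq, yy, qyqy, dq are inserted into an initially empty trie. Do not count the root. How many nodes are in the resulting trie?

21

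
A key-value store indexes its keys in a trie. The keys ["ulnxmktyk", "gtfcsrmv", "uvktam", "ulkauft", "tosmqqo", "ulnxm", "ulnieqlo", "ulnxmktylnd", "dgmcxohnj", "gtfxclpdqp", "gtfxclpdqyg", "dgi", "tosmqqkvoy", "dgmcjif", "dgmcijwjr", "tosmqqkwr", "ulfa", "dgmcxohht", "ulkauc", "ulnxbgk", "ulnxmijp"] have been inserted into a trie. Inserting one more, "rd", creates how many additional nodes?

2

"rd" shares no prefix with any stored word, so all 2 characters open new nodes.
2 − 0 = 2 new nodes.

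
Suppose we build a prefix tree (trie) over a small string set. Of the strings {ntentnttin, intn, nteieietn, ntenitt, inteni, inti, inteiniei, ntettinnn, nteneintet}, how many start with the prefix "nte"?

5

Walk to "nte"; the words in its subtree are exactly those with that prefix.
Words under "nte": nteieietn, nteneintet, ntenitt, ntentnttin, ntettinnn
Count: 5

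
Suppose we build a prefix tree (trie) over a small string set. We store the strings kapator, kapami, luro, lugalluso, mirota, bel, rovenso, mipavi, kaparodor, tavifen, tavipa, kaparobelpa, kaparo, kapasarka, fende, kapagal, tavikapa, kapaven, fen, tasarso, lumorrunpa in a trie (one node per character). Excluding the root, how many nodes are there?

For each word, the new-node count is its length minus the longest prefix already in the trie:
  "kapator" → 7 new (k, a, p, a, t, o, r)
  "kapami" → prefix "kapa" already present; 2 new (m, i)
  "luro" → 4 new (l, u, r, o)
  "lugalluso" → prefix "lu" already present; 7 new (g, a, l, l, u, s, o)
  "mirota" → 6 new (m, i, r, o, t, a)
  "bel" → 3 new (b, e, l)
  "rovenso" → 7 new (r, o, v, e, n, s, o)
  "mipavi" → prefix "mi" already present; 4 new (p, a, v, i)
  "kaparodor" → prefix "kapa" already present; 5 new (r, o, d, o, r)
  "tavifen" → 7 new (t, a, v, i, f, e, n)
  "tavipa" → prefix "tavi" already present; 2 new (p, a)
  "kaparobelpa" → prefix "kaparo" already present; 5 new (b, e, l, p, a)
  "kaparo" → prefix "kaparo" already present; 0 new (none)
  "kapasarka" → prefix "kapa" already present; 5 new (s, a, r, k, a)
  "fende" → 5 new (f, e, n, d, e)
  "kapagal" → prefix "kapa" already present; 3 new (g, a, l)
  "tavikapa" → prefix "tavi" already present; 4 new (k, a, p, a)
  "kapaven" → prefix "kapa" already present; 3 new (v, e, n)
  "fen" → prefix "fen" already present; 0 new (none)
  "tasarso" → prefix "ta" already present; 5 new (s, a, r, s, o)
  "lumorrunpa" → prefix "lu" already present; 8 new (m, o, r, r, u, n, p, a)
Total nodes = 7 + 2 + 4 + 7 + 6 + 3 + 7 + 4 + 5 + 7 + 2 + 5 + 0 + 5 + 5 + 3 + 4 + 3 + 0 + 5 + 8 = 92

92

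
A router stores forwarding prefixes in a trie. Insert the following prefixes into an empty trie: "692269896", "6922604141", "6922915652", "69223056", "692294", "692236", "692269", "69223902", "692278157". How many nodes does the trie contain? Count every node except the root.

Count nodes per top-level branch (shared prefixes stored once):
  '6'-branch (69223056, 692236, 69223902, 6922604141, 692269, 692269896, 692278157, 6922915652, 692294): 34 nodes
Sum: 34

34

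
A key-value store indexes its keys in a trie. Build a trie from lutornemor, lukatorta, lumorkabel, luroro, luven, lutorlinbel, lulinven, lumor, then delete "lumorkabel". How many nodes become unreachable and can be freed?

5

Walk "lumorkabel" from the leaf back toward the root, removing each node that no remaining word uses.
The suffix "kabel" (5 nodes) is used only by "lumorkabel"; "lumor" is itself a stored word, so pruning stops there.
Nodes removed: 5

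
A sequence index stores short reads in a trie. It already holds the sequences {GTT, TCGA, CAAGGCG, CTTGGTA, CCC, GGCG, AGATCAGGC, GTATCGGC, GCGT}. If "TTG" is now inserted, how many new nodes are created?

Walking "TTG" from the root, the first 1 characters ("T") follow existing edges; "T" is the first miss.
Each of the 2 remaining characters creates one node.

2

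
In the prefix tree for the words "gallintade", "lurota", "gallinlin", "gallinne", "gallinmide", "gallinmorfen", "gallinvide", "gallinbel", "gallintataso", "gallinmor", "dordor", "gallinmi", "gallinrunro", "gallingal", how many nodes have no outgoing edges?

Leaves are exactly the stored words that no other stored word extends.
Those words: "dordor", "gallinbel", "gallingal", "gallinlin", "gallinmide", "gallinmorfen", "gallinne", "gallinrunro", "gallintade", "gallintataso", "gallinvide", "lurota"
Leaf count: 12

12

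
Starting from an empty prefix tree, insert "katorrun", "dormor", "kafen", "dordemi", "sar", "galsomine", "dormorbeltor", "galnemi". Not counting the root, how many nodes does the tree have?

Count nodes per top-level branch (shared prefixes stored once):
  'd'-branch (dordemi, dormor, dormorbeltor): 16 nodes
  'g'-branch (galnemi, galsomine): 13 nodes
  'k'-branch (kafen, katorrun): 11 nodes
  's'-branch (sar): 3 nodes
Sum: 43

43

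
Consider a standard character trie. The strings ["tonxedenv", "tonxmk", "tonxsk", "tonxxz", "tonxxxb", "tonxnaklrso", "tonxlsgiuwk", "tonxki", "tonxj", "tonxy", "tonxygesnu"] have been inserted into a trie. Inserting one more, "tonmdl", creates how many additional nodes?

"ton" is already a path in the trie; the remaining "mdl" must be added.
Each of the 3 remaining characters creates one node.

3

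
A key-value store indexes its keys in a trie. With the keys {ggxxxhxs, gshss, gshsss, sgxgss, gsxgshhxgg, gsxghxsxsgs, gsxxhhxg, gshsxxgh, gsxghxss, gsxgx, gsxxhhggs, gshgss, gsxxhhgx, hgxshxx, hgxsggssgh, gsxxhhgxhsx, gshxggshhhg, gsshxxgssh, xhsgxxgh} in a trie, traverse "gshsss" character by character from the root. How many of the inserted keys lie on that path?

2

Walk "gshsss" from the root; an end-of-word marker is hit whenever a stored word is a prefix of "gshsss".
Prefixes of the query that are stored words: "gshss", "gshsss"
Count: 2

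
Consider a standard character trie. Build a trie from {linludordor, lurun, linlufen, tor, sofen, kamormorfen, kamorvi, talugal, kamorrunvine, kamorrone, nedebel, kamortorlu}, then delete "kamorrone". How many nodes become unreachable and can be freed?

A node on "kamorrone"'s path can go only if nothing else ends at it or branches off below it.
The suffix "one" (3 nodes) is used only by "kamorrone"; the node for "kamorr" still has the child "u", so pruning stops there.
Nodes removed: 3

3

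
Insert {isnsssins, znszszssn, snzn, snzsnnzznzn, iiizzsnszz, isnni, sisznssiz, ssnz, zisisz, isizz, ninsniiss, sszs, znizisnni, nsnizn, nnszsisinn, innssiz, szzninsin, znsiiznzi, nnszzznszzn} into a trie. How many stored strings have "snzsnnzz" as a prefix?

Traverse to the node for "snzsnnzz", then collect every word in that subtree.
Words under "snzsnnzz": snzsnnzznzn
Count: 1

1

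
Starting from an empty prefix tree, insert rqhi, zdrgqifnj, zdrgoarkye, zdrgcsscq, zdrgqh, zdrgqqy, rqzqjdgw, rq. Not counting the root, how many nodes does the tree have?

33

Trie structure (* marks end of a word):
(root)
├─ r
│  └─ q *
│     ├─ h
│     │  └─ i *
│     └─ z
│        └─ q
│           └─ j
│              └─ d
│                 └─ g
│                    └─ w *
└─ z
   └─ d
      └─ r
         └─ g
            ├─ c
            │  └─ s
            │     └─ s
            │        └─ c
            │           └─ q *
            ├─ o
            │  └─ a
            │     └─ r
            │        └─ k
            │           └─ y
            │              └─ e *
            └─ q
               ├─ h *
               ├─ i
               │  └─ f
               │     └─ n
               │        └─ j *
               └─ q
                  └─ y *
Counting every labelled node above: 33.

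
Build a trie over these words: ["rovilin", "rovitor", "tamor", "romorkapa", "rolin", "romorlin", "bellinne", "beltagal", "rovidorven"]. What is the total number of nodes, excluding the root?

Trace insertions, counting only characters that open a new branch:
  "rovilin" → 7 new (r, o, v, i, l, i, n)
  "rovitor" → prefix "rovi" already present; 3 new (t, o, r)
  "tamor" → 5 new (t, a, m, o, r)
  "romorkapa" → prefix "ro" already present; 7 new (m, o, r, k, a, p, a)
  "rolin" → prefix "ro" already present; 3 new (l, i, n)
  "romorlin" → prefix "romor" already present; 3 new (l, i, n)
  "bellinne" → 8 new (b, e, l, l, i, n, n, e)
  "beltagal" → prefix "bel" already present; 5 new (t, a, g, a, l)
  "rovidorven" → prefix "rovi" already present; 6 new (d, o, r, v, e, n)
Total nodes = 7 + 3 + 5 + 7 + 3 + 3 + 8 + 5 + 6 = 47

47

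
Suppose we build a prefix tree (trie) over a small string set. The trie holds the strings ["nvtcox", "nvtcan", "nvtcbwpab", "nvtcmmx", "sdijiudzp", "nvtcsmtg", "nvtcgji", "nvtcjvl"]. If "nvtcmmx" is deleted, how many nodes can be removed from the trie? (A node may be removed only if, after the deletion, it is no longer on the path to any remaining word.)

Walk "nvtcmmx" from the leaf back toward the root, removing each node that no remaining word uses.
The suffix "mmx" (3 nodes) is used only by "nvtcmmx"; the node for "nvtc" still has the child "o", so pruning stops there.
Nodes removed: 3

3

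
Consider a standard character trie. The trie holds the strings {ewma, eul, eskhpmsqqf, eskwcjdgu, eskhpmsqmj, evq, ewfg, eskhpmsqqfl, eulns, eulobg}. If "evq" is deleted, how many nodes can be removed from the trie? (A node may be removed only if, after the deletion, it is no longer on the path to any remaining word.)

2

After clearing the end-marker at "evq", prune upward until reaching a node still needed by another word.
The suffix "vq" (2 nodes) is used only by "evq"; the node for "e" still has the child "w", so pruning stops there.
Nodes removed: 2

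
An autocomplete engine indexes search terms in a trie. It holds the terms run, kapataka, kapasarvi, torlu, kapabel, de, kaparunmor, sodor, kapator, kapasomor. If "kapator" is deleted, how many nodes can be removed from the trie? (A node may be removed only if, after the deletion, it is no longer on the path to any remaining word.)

Walk "kapator" from the leaf back toward the root, removing each node that no remaining word uses.
The suffix "or" (2 nodes) is used only by "kapator"; the node for "kapat" still has the child "a", so pruning stops there.
Nodes removed: 2

2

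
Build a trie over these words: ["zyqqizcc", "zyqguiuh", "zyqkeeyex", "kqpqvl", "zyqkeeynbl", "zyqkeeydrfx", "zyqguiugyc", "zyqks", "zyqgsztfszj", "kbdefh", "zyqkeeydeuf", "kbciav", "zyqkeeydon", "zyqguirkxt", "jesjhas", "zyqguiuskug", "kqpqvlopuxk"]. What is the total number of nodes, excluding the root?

77

Insert word by word; a character creates a node only if that edge doesn't already exist:
  "zyqqizcc" → 8 new (z, y, q, q, i, z, c, c)
  "zyqguiuh" → prefix "zyq" already present; 5 new (g, u, i, u, h)
  "zyqkeeyex" → prefix "zyq" already present; 6 new (k, e, e, y, e, x)
  "kqpqvl" → 6 new (k, q, p, q, v, l)
  "zyqkeeynbl" → prefix "zyqkeey" already present; 3 new (n, b, l)
  "zyqkeeydrfx" → prefix "zyqkeey" already present; 4 new (d, r, f, x)
  "zyqguiugyc" → prefix "zyqguiu" already present; 3 new (g, y, c)
  "zyqks" → prefix "zyqk" already present; 1 new (s)
  "zyqgsztfszj" → prefix "zyqg" already present; 7 new (s, z, t, f, s, z, j)
  "kbdefh" → prefix "k" already present; 5 new (b, d, e, f, h)
  "zyqkeeydeuf" → prefix "zyqkeeyd" already present; 3 new (e, u, f)
  "kbciav" → prefix "kb" already present; 4 new (c, i, a, v)
  "zyqkeeydon" → prefix "zyqkeeyd" already present; 2 new (o, n)
  "zyqguirkxt" → prefix "zyqgui" already present; 4 new (r, k, x, t)
  "jesjhas" → 7 new (j, e, s, j, h, a, s)
  "zyqguiuskug" → prefix "zyqguiu" already present; 4 new (s, k, u, g)
  "kqpqvlopuxk" → prefix "kqpqvl" already present; 5 new (o, p, u, x, k)
Total nodes = 8 + 5 + 6 + 6 + 3 + 4 + 3 + 1 + 7 + 5 + 3 + 4 + 2 + 4 + 7 + 4 + 5 = 77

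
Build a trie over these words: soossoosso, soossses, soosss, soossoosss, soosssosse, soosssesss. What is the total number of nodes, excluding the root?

20

For each word, the new-node count is its length minus the longest prefix already in the trie:
  "soossoosso" → 10 new (s, o, o, s, s, o, o, s, s, o)
  "soossses" → prefix "sooss" already present; 3 new (s, e, s)
  "soosss" → prefix "soosss" already present; 0 new (none)
  "soossoosss" → prefix "soossooss" already present; 1 new (s)
  "soosssosse" → prefix "soosss" already present; 4 new (o, s, s, e)
  "soosssesss" → prefix "soossses" already present; 2 new (s, s)
Total nodes = 10 + 3 + 0 + 1 + 4 + 2 = 20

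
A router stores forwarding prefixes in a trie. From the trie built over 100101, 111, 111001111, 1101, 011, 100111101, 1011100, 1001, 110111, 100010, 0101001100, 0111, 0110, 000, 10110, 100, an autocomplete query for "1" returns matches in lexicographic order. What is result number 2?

100010

Filter for "1…" and sort: "100", "100010", "1001", "100101", "100111101", "10110", "1011100", "1101", "110111", "111", "111001111"
The 2nd is 100010.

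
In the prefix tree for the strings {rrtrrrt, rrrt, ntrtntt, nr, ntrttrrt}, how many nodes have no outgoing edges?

5

A leaf is a node with no children — equivalently, the end of a word that is not a proper prefix of any other stored word.
Those words: "nr", "ntrtntt", "ntrttrrt", "rrrt", "rrtrrrt"
Leaf count: 5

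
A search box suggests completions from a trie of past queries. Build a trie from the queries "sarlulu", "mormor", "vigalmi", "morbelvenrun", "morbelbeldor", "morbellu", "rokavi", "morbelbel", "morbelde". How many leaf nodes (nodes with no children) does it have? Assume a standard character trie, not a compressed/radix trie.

8

A leaf is a node with no children — equivalently, the end of a word that is not a proper prefix of any other stored word.
Those words: "morbelbeldor", "morbelde", "morbellu", "morbelvenrun", "mormor", "rokavi", "sarlulu", "vigalmi"
Leaf count: 8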